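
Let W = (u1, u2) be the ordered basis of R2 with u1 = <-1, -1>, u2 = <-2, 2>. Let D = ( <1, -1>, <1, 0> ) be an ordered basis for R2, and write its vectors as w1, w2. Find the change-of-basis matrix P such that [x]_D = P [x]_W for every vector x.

Take x = uj: its W-coordinates are the j-th standard unit vector, so P e_j — column j of P — equals [uj]_D.
u1 = w1 - 2w2, giving column 1 = <1, -2>; repeating for each j gives P = [[1, -2], [-2, 0]].

[[1, -2], [-2, 0]]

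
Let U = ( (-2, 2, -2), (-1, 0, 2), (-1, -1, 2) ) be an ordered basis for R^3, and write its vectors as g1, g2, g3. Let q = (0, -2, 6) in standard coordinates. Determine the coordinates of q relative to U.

Write q = c_1 g1 + ... + c_3 g3 and solve for the c_i.
Solving this 3x3 system gives c = (-1, 2, 0).
Check: -g1 + 2g2 + 0·g3 = (0, -2, 6).

(-1, 2, 0)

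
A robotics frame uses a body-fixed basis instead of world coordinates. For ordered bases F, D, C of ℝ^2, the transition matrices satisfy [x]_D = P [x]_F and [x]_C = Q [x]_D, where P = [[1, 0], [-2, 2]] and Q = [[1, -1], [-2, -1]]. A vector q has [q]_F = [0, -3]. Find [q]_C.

Apply P to get D-coordinates [0, -6], then Q to get C-coordinates.
The result is [q]_C = [6, 6].

[6, 6]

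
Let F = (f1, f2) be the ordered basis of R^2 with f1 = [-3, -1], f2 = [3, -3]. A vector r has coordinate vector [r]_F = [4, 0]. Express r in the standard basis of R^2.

[-12, -4]

By definition r = 4f1 + 0·f2.
Summing componentwise gives [-12, -4].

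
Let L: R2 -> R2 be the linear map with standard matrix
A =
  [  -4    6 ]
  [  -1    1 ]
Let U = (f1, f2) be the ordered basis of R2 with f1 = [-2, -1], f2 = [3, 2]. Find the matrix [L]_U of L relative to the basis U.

[[-1, -3], [0, -2]]

Let P have columns f1, f2. Then [L]_U = P^(-1) A P.
Here det P = -1, so P^(-1) is integer; computing A P first and then P^(-1)(A P) gives [[-1, -3], [0, -2]].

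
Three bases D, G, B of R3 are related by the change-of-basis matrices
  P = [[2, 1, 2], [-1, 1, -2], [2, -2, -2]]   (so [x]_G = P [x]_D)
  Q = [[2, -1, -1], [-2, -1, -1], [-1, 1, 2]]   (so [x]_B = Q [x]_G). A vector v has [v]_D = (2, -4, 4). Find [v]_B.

(26, -6, -14)

Composing the changes, [v]_B = Q P [v]_D.
Q P = [[3, 3, 8], [-5, -1, 0], [1, -4, -8]]; applying this to (2, -4, 4) gives (26, -6, -14).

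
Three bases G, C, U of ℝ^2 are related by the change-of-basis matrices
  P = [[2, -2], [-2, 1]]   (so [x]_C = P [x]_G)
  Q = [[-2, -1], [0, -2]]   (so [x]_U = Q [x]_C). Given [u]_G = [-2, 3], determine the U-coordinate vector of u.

First [u]_C = P [u]_G = [-10, 7].
Then [u]_U = Q [u]_C = [13, -14].

[13, -14]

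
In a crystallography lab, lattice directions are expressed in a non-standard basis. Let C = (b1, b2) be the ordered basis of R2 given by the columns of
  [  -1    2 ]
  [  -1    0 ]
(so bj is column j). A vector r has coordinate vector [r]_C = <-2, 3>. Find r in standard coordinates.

By definition r = -2b1 + 3b2.
Summing componentwise gives <8, 2>.

<8, 2>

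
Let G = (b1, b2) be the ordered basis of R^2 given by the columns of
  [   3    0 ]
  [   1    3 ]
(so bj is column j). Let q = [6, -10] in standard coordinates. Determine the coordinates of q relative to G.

Write q = c_1 b1 + c_2 b2 and solve for the c_i.
System: 3c_1 + 0c_2 = 6, c_1 + 3c_2 = -10; solving gives c_1 = 2, c_2 = -4.
Check: 2b1 - 4b2 = [6, -10].

[2, -4]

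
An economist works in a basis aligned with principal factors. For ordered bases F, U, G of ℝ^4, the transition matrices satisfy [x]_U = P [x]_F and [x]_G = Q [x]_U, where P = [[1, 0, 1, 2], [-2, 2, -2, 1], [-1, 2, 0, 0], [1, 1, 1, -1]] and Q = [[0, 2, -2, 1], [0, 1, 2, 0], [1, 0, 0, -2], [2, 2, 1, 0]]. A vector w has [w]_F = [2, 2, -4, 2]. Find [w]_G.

Composing the changes, [w]_G = Q P [w]_F.
Q P = [[-1, 1, -3, 1], [-4, 6, -2, 1], [-1, -2, -1, 4], [-3, 6, -2, 6]]; applying this to [2, 2, -4, 2] gives [14, 14, 6, 26].

[14, 14, 6, 26]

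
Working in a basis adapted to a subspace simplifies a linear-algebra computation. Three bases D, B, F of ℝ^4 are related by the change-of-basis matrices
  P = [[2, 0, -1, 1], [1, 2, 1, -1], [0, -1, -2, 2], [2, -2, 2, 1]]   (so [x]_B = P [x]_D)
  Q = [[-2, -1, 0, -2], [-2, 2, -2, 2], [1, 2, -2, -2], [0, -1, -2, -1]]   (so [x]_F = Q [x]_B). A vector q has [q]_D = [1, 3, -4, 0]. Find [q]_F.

[9, -40, 26, -1]

Apply P to get B-coordinates [6, 3, 5, -12], then Q to get F-coordinates.
The result is [q]_F = [9, -40, 26, -1].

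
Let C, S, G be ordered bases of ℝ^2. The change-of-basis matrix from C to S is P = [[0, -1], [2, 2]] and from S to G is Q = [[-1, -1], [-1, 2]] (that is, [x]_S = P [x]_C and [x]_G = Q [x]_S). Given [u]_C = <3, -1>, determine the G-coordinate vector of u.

<-5, 7>

Apply P to get S-coordinates <1, 4>, then Q to get G-coordinates.
The result is [u]_G = <-5, 7>.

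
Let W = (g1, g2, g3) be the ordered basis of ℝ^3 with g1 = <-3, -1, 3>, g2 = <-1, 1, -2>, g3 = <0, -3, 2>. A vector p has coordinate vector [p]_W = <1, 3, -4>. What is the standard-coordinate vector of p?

By definition p = g1 + 3g2 - 4g3.
Summing componentwise gives <-6, 14, -11>.

<-6, 14, -11>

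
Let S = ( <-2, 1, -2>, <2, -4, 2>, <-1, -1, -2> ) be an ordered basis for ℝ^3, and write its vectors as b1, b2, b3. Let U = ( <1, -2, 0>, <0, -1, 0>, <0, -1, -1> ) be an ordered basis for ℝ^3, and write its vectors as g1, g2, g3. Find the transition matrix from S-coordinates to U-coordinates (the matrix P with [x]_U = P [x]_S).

Column j of P is [bj]_U, since P maps S-coordinates to U-coordinates.
Expressing b1 in U: b1 = -2g1 + g2 + 2g3, so column 1 of P is <-2, 1, 2>.
Doing the same for each bj gives P = [[-2, 2, -1], [1, 2, 1], [2, -2, 2]].

[[-2, 2, -1], [1, 2, 1], [2, -2, 2]]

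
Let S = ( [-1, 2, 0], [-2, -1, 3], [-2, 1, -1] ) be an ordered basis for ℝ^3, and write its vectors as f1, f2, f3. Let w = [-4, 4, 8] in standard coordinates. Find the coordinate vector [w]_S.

We seek scalars with c_1 f1 + ... + c_3 f3 = w; equivalently solve M c = w where the columns of M are f1, ..., f3.
Row-reducing the augmented matrix [M | w] gives c = (4, 2, -2).
Check: 4f1 + 2f2 - 2f3 = [-4, 4, 8].

[4, 2, -2]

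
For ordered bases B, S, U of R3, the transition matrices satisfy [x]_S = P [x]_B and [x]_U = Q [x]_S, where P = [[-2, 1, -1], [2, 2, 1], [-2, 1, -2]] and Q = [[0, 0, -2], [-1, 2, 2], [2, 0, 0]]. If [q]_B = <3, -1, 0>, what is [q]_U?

<14, 1, -14>

First [q]_S = P [q]_B = <-7, 4, -7>.
Then [q]_U = Q [q]_S = <14, 1, -14>.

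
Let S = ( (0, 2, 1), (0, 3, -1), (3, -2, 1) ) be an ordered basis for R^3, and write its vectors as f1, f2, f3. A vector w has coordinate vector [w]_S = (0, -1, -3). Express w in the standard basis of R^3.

The coordinates say w = 0·f1 - f2 - 3f3; adding the scaled basis vectors gives (-9, 3, -2).

(-9, 3, -2)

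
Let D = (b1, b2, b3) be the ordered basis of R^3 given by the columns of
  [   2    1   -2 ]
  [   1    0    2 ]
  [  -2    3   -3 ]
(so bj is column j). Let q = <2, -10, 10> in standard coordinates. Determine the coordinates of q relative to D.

<-2, -2, -4>

We seek scalars with c_1 b1 + ... + c_3 b3 = q; equivalently solve M c = q where the columns of M are b1, ..., b3.
Row-reducing the augmented matrix [M | q] gives c = (-2, -2, -4).
Check: -2b1 - 2b2 - 4b3 = <2, -10, 10>.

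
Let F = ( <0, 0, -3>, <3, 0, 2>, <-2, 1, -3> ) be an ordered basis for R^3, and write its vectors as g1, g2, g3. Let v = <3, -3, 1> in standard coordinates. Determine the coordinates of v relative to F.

<2, -1, -3>

[v]_F is the unique c with M c = v, where M has columns g1, ..., g3.
Row-reducing the augmented matrix [M | v] gives c = (2, -1, -3).
Check: 2g1 - g2 - 3g3 = <3, -3, 1>.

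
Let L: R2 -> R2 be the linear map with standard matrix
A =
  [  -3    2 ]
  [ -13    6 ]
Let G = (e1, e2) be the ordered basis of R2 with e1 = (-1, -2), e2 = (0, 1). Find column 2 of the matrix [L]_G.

Compute L(e2) = A e2 = (2, 6) in standard coordinates.
Then write this in G-coordinates: solve for y in y_1 e1 + y_2 e2 = (2, 6).
This gives y = (-2, 2), which is column 2 of [L]_G.

(-2, 2)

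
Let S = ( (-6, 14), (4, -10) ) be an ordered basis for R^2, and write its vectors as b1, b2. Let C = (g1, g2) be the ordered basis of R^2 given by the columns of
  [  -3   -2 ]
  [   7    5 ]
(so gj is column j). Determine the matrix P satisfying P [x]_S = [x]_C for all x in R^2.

[[2, 0], [0, -2]]

Column j of P is [bj]_C, since P maps S-coordinates to C-coordinates.
Expressing b1 in C: b1 = 2g1 + 0·g2, so column 1 of P is (2, 0).
Doing the same for each bj gives P = [[2, 0], [0, -2]].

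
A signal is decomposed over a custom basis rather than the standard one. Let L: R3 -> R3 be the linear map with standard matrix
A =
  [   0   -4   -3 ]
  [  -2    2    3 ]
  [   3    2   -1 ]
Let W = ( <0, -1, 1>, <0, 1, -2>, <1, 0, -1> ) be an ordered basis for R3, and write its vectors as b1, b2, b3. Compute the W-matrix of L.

[[0, 2, 3], [1, -2, -2], [1, 2, 3]]

With P the matrix whose columns are b1, ..., b3, [L]_W = P^(-1) A P.
Column by column: L(b1) = A b1 = <1, 1, -3>; its W-coordinates <0, 1, 1> give column 1.
Continuing for each basis vector yields [L]_W = [[0, 2, 3], [1, -2, -2], [1, 2, 3]].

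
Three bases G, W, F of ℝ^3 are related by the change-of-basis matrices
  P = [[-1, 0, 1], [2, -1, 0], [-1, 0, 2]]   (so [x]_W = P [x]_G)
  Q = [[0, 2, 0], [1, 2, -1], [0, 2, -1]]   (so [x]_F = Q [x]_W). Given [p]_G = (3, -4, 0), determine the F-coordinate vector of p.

Apply P to get W-coordinates (-3, 10, -3), then Q to get F-coordinates.
The result is [p]_F = (20, 20, 23).

(20, 20, 23)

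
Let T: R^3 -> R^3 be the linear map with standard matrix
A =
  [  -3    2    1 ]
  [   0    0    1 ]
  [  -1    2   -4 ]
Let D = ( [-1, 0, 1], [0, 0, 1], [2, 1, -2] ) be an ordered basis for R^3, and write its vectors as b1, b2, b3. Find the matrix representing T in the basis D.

With P the matrix whose columns are b1, ..., b3, [T]_D = P^(-1) A P.
Column by column: T(b1) = A b1 = [4, 1, -3]; its D-coordinates [-2, 1, 1] give column 1.
Continuing for each basis vector yields [T]_D = [[-2, 1, 2], [1, -3, 2], [1, 1, -2]].

[[-2, 1, 2], [1, -3, 2], [1, 1, -2]]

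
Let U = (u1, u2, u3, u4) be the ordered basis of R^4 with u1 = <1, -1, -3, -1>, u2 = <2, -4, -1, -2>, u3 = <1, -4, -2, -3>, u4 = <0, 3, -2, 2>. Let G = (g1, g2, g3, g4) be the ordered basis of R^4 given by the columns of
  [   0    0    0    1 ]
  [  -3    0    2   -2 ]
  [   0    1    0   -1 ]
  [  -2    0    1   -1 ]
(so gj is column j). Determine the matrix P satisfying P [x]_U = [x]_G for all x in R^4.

Let M have columns uj and N have columns gj. Then for every x, N [x]_G = x = M [x]_U, so P = N^(-1) M.
Since det N = -1, N^(-1) has integer entries; multiplying gives P = [[1, 0, 2, -1], [-2, 1, -1, -2], [2, 0, 2, 0], [1, 2, 1, 0]].

[[1, 0, 2, -1], [-2, 1, -1, -2], [2, 0, 2, 0], [1, 2, 1, 0]]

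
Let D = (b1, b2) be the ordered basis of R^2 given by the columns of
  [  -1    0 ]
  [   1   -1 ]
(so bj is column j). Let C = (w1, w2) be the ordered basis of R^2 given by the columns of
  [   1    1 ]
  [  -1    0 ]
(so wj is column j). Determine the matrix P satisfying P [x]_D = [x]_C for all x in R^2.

[[-1, 1], [0, -1]]

Take x = bj: its D-coordinates are the j-th standard unit vector, so P e_j — column j of P — equals [bj]_C.
b1 = -w1 + 0·w2, giving column 1 = <-1, 0>; repeating for each j gives P = [[-1, 1], [0, -1]].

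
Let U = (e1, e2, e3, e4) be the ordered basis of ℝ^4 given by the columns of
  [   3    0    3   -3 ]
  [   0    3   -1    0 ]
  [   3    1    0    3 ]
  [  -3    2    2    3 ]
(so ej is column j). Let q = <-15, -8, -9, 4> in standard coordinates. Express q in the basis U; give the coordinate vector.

We seek scalars with c_1 e1 + ... + c_4 e4 = q; equivalently solve M c = q where the columns of M are e1, ..., e4.
Solving this 4x4 system gives c = (-3, -3, -1, 1).
Check: -3e1 - 3e2 - e3 + e4 = <-15, -8, -9, 4>.

<-3, -3, -1, 1>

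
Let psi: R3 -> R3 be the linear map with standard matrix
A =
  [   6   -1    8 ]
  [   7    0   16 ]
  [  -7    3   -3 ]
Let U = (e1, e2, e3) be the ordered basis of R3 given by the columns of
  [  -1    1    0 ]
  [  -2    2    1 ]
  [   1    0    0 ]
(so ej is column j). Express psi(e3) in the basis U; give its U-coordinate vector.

<3, 2, 2>

Compute psi(e3) = A e3 = <-1, 0, 3> in standard coordinates.
Then write this in U-coordinates: solve for y in y_1 e1 + ... + y_3 e3 = <-1, 0, 3>.
This gives y = <3, 2, 2>, which is column 3 of [psi]_U.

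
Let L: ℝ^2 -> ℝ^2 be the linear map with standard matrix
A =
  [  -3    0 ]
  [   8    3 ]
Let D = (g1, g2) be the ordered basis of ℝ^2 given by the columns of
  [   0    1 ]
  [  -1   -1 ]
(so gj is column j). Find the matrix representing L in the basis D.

The j-th column of [L]_D is [L(gj)]_D.
L(g1) = A g1 = [0, -3] = 3g1 + 0·g2, so column 1 is [3, 0].
Repeating for g2 and assembling the columns gives [[3, -2], [0, -3]].

[[3, -2], [0, -3]]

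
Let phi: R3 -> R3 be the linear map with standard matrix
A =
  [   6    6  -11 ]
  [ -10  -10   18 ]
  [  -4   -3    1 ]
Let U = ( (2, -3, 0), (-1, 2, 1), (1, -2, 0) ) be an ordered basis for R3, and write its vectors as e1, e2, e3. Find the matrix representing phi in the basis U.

[[-2, -2, -2], [1, -1, 2], [-1, -2, 0]]

With P the matrix whose columns are e1, ..., e3, [phi]_U = P^(-1) A P.
Column by column: phi(e1) = A e1 = (-6, 10, 1); its U-coordinates (-2, 1, -1) give column 1.
Continuing for each basis vector yields [phi]_U = [[-2, -2, -2], [1, -1, 2], [-1, -2, 0]].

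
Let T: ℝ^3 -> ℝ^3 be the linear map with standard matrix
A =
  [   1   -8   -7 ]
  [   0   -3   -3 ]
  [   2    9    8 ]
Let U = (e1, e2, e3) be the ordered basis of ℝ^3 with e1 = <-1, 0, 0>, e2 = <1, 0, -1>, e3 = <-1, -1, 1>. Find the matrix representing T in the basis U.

The j-th column of [T]_U is [T(ej)]_U.
T(e1) = A e1 = <-1, 0, -2> = 3e1 + 2e2 + 0·e3, so column 1 is <3, 2, 0>.
Repeating for e2, e3 and assembling the columns gives [[3, -2, 3], [2, 3, 3], [0, -3, 0]].

[[3, -2, 3], [2, 3, 3], [0, -3, 0]]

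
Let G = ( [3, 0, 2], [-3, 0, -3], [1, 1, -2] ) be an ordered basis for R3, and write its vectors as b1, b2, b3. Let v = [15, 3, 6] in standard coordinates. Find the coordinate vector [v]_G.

[v]_G is the unique c with M c = v, where M has columns b1, ..., b3.
Gaussian elimination on [M | v] yields c = (0, -4, 3).
Check: 0·b1 - 4b2 + 3b3 = [15, 3, 6].

[0, -4, 3]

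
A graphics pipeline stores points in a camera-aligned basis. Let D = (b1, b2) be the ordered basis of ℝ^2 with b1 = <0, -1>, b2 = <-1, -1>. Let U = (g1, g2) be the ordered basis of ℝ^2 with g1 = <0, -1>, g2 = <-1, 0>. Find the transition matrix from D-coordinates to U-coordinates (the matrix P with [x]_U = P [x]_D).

Let M have columns bj and N have columns gj. Then for every x, N [x]_U = x = M [x]_D, so P = N^(-1) M.
Since det N = -1, N^(-1) has integer entries; multiplying gives P = [[1, 1], [0, 1]].

[[1, 1], [0, 1]]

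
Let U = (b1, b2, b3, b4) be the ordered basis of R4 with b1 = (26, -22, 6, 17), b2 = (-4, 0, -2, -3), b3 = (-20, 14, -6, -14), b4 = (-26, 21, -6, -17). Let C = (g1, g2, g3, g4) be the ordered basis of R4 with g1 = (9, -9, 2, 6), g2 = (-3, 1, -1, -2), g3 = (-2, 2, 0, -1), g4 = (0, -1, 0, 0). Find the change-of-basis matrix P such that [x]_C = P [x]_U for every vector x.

[[2, 0, -2, -2], [-2, 2, 2, 2], [-1, -1, -2, 1], [0, 0, 2, 1]]

Column j of P is [bj]_C, since P maps U-coordinates to C-coordinates.
Expressing b1 in C: b1 = 2g1 - 2g2 - g3 + 0·g4, so column 1 of P is (2, -2, -1, 0).
Doing the same for each bj gives P = [[2, 0, -2, -2], [-2, 2, 2, 2], [-1, -1, -2, 1], [0, 0, 2, 1]].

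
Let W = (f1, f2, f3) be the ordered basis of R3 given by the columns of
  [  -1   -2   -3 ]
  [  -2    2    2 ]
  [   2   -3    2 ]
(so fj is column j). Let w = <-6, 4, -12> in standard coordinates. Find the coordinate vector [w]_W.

<1, 4, -1>

[w]_W is the unique c with M c = w, where M has columns f1, ..., f3.
Row-reducing the augmented matrix [M | w] gives c = (1, 4, -1).
Check: f1 + 4f2 - f3 = <-6, 4, -12>.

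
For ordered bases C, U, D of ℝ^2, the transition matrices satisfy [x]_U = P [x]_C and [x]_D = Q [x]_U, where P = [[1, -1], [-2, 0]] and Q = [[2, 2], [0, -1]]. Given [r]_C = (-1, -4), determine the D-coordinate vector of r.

(10, -2)

First [r]_U = P [r]_C = (3, 2).
Then [r]_D = Q [r]_U = (10, -2).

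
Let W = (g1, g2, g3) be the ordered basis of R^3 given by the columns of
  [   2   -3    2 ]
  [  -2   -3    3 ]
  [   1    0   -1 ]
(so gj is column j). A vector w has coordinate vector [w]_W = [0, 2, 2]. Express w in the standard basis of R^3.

The coordinates say w = 0·g1 + 2g2 + 2g3; adding the scaled basis vectors gives [-2, 0, -2].

[-2, 0, -2]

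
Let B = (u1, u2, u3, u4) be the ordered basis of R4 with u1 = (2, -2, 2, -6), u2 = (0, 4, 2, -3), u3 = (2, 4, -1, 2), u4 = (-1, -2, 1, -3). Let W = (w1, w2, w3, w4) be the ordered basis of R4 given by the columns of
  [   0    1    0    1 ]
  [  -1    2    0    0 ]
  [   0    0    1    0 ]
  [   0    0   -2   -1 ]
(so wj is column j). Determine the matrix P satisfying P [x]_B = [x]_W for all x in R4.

[[2, -2, 0, -2], [0, 1, 2, -2], [2, 2, -1, 1], [2, -1, 0, 1]]

Let M have columns uj and N have columns wj. Then for every x, N [x]_W = x = M [x]_B, so P = N^(-1) M.
Since det N = -1, N^(-1) has integer entries; multiplying gives P = [[2, -2, 0, -2], [0, 1, 2, -2], [2, 2, -1, 1], [2, -1, 0, 1]].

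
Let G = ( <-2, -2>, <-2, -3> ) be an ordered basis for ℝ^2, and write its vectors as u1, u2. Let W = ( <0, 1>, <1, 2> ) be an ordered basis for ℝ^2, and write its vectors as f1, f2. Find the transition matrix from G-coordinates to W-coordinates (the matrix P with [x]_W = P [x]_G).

[[2, 1], [-2, -2]]

Let M have columns uj and N have columns fj. Then for every x, N [x]_W = x = M [x]_G, so P = N^(-1) M.
Since det N = -1, N^(-1) has integer entries; multiplying gives P = [[2, 1], [-2, -2]].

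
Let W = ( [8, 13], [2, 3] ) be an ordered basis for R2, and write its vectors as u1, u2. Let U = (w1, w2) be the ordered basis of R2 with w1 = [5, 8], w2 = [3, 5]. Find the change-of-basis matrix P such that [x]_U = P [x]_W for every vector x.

[[1, 1], [1, -1]]

Column j of P is [uj]_U, since P maps W-coordinates to U-coordinates.
Expressing u1 in U: u1 = w1 + w2, so column 1 of P is [1, 1].
Doing the same for each uj gives P = [[1, 1], [1, -1]].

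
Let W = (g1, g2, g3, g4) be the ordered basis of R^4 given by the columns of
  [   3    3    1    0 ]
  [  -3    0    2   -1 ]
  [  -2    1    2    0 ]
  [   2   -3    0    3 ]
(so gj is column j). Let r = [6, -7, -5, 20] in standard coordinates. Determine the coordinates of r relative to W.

[4, -3, 3, 1]

We seek scalars with c_1 g1 + ... + c_4 g4 = r; equivalently solve M c = r where the columns of M are g1, ..., g4.
Gaussian elimination on [M | r] yields c = (4, -3, 3, 1).
Check: 4g1 - 3g2 + 3g3 + g4 = [6, -7, -5, 20].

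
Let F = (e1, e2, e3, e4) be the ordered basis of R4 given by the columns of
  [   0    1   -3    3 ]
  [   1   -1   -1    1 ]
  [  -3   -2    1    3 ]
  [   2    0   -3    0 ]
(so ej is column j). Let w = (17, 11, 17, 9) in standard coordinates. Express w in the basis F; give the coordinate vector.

We seek scalars with c_1 e1 + ... + c_4 e4 = w; equivalently solve M c = w where the columns of M are e1, ..., e4.
Row-reducing the augmented matrix [M | w] gives c = (0, -4, -3, 4).
Check: 0·e1 - 4e2 - 3e3 + 4e4 = (17, 11, 17, 9).

(0, -4, -3, 4)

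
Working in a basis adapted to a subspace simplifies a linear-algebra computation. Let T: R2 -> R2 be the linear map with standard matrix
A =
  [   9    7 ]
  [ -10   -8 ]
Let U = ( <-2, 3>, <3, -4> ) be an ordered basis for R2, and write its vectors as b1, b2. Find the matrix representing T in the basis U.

With P the matrix whose columns are b1, b2, [T]_U = P^(-1) A P.
Column by column: T(b1) = A b1 = <3, -4>; its U-coordinates <0, 1> give column 1.
Continuing for each basis vector yields [T]_U = [[0, 2], [1, 1]].

[[0, 2], [1, 1]]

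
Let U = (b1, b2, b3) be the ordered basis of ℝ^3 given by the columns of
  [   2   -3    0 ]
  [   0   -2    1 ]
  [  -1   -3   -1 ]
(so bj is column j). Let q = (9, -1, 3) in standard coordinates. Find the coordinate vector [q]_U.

(3, -1, -3)

Write q = c_1 b1 + ... + c_3 b3 and solve for the c_i.
Gaussian elimination on [M | q] yields c = (3, -1, -3).
Check: 3b1 - b2 - 3b3 = (9, -1, 3).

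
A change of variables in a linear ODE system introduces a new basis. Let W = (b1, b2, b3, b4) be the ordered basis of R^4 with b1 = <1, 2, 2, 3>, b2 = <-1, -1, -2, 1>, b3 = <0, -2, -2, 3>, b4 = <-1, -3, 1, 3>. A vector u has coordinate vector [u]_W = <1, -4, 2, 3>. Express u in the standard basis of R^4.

<2, -7, 9, 14>

By definition u = b1 - 4b2 + 2b3 + 3b4.
Summing componentwise gives <2, -7, 9, 14>.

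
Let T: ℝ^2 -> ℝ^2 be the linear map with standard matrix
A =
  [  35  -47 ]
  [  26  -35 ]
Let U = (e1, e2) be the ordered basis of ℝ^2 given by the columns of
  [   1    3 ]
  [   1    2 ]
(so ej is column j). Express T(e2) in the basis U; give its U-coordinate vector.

(2, 3)

Column 2 of [T]_U is the U-coordinate vector of T(e2).
In standard coordinates T(e2) = A e2 = (11, 8).
Converting to U: (11, 8) = 2e1 + 3e2, so the coordinate vector is (2, 3).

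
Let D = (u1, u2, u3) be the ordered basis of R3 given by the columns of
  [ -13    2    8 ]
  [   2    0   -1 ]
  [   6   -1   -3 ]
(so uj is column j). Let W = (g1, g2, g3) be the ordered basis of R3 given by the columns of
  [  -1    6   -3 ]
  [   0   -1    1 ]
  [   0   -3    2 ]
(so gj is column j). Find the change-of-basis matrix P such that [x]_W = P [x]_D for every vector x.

[[1, 1, -2], [-2, 1, 1], [0, 1, 0]]

Let M have columns uj and N have columns gj. Then for every x, N [x]_W = x = M [x]_D, so P = N^(-1) M.
Since det N = -1, N^(-1) has integer entries; multiplying gives P = [[1, 1, -2], [-2, 1, 1], [0, 1, 0]].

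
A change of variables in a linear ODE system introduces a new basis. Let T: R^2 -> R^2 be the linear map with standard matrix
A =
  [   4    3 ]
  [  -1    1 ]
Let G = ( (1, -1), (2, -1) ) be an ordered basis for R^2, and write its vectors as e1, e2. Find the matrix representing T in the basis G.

The j-th column of [T]_G is [T(ej)]_G.
T(e1) = A e1 = (1, -2) = 3e1 - e2, so column 1 is (3, -1).
Repeating for e2 and assembling the columns gives [[3, 1], [-1, 2]].

[[3, 1], [-1, 2]]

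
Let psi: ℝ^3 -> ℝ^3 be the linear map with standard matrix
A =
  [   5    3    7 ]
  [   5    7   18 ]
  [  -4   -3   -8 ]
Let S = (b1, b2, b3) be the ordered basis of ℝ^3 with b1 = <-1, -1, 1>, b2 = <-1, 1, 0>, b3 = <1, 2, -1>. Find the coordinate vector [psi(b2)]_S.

<3, 1, 2>

Column 2 of [psi]_S is the S-coordinate vector of psi(b2).
In standard coordinates psi(b2) = A b2 = <-2, 2, 1>.
Converting to S: <-2, 2, 1> = 3b1 + b2 + 2b3, so the coordinate vector is <3, 1, 2>.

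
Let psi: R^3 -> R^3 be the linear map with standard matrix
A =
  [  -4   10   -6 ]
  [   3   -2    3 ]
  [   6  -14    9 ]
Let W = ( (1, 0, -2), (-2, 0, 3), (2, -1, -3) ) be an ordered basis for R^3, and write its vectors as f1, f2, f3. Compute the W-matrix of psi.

The j-th column of [psi]_W is [psi(fj)]_W.
psi(f1) = A f1 = (8, -3, -12) = 0·f1 - f2 + 3f3, so column 1 is (0, -1, 3).
Repeating for f2, f3 and assembling the columns gives [[0, 0, 2], [-1, 2, 2], [3, -3, 1]].

[[0, 0, 2], [-1, 2, 2], [3, -3, 1]]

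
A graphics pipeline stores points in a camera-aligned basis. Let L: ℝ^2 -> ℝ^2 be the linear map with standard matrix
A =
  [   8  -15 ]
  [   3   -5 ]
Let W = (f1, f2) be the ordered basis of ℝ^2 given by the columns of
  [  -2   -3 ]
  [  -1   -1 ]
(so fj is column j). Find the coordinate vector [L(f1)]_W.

<2, -1>

Column 1 of [L]_W is the W-coordinate vector of L(f1).
In standard coordinates L(f1) = A f1 = <-1, -1>.
Converting to W: <-1, -1> = 2f1 - f2, so the coordinate vector is <2, -1>.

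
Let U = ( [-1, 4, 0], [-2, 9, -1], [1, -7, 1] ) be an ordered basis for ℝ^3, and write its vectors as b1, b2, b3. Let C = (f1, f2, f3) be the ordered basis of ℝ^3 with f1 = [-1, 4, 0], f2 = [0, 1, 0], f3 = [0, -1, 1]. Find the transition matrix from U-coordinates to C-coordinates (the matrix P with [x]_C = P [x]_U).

Column j of P is [bj]_C, since P maps U-coordinates to C-coordinates.
Expressing b1 in C: b1 = f1 + 0·f2 + 0·f3, so column 1 of P is [1, 0, 0].
Doing the same for each bj gives P = [[1, 2, -1], [0, 0, -2], [0, -1, 1]].

[[1, 2, -1], [0, 0, -2], [0, -1, 1]]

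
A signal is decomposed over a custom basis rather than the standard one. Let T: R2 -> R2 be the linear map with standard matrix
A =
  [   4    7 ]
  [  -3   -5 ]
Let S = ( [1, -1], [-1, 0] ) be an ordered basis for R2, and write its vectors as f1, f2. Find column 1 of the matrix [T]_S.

Column 1 of [T]_S is the S-coordinate vector of T(f1).
In standard coordinates T(f1) = A f1 = [-3, 2].
Converting to S: [-3, 2] = -2f1 + f2, so the coordinate vector is [-2, 1].

[-2, 1]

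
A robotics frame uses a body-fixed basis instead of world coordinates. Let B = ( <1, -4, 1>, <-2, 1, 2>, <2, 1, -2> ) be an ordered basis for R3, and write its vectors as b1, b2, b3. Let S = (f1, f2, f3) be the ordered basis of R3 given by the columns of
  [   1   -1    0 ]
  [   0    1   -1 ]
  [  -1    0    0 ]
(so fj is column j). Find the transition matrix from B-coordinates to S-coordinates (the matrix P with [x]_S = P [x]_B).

Let M have columns bj and N have columns fj. Then for every x, N [x]_S = x = M [x]_B, so P = N^(-1) M.
Since det N = -1, N^(-1) has integer entries; multiplying gives P = [[-1, -2, 2], [-2, 0, 0], [2, -1, -1]].

[[-1, -2, 2], [-2, 0, 0], [2, -1, -1]]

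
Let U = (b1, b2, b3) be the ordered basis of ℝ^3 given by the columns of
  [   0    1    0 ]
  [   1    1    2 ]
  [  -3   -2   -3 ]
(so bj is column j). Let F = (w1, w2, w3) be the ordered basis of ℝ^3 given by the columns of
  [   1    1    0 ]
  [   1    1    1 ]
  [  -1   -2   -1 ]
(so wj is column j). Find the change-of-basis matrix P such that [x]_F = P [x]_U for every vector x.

Take x = bj: its U-coordinates are the j-th standard unit vector, so P e_j — column j of P — equals [bj]_F.
b1 = -2w1 + 2w2 + w3, giving column 1 = [-2, 2, 1]; repeating for each j gives P = [[-2, 0, -1], [2, 1, 1], [1, 0, 2]].

[[-2, 0, -1], [2, 1, 1], [1, 0, 2]]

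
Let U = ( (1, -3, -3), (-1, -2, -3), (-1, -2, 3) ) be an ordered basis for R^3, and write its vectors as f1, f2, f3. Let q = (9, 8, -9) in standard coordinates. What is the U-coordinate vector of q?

(2, -3, -4)

We seek scalars with c_1 f1 + ... + c_3 f3 = q; equivalently solve M c = q where the columns of M are f1, ..., f3.
Solving this 3x3 system gives c = (2, -3, -4).
Check: 2f1 - 3f2 - 4f3 = (9, 8, -9).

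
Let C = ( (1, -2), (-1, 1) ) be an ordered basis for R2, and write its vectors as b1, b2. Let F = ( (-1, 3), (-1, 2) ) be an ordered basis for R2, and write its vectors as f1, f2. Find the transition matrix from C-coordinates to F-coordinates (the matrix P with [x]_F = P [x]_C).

[[0, -1], [-1, 2]]

Take x = bj: its C-coordinates are the j-th standard unit vector, so P e_j — column j of P — equals [bj]_F.
b1 = 0·f1 - f2, giving column 1 = (0, -1); repeating for each j gives P = [[0, -1], [-1, 2]].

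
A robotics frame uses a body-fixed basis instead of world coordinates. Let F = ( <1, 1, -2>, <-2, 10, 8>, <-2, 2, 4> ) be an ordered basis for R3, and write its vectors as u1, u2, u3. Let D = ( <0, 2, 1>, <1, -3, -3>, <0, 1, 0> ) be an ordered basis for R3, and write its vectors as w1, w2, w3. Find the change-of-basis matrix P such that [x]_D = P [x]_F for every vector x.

[[1, 2, -2], [1, -2, -2], [2, 0, 0]]

Take x = uj: its F-coordinates are the j-th standard unit vector, so P e_j — column j of P — equals [uj]_D.
u1 = w1 + w2 + 2w3, giving column 1 = <1, 1, 2>; repeating for each j gives P = [[1, 2, -2], [1, -2, -2], [2, 0, 0]].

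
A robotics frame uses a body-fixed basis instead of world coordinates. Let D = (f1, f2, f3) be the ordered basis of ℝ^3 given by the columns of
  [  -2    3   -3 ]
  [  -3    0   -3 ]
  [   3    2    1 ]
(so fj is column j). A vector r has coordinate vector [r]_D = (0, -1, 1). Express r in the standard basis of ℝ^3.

By definition r = 0·f1 - f2 + f3.
Summing componentwise gives (-6, -3, -1).

(-6, -3, -1)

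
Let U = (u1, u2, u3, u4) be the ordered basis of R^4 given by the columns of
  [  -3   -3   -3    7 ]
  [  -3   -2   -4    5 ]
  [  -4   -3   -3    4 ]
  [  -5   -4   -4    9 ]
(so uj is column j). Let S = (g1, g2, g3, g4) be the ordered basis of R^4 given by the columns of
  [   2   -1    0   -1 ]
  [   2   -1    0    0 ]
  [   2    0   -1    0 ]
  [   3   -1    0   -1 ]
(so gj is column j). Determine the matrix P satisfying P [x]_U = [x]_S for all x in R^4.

Column j of P is [uj]_S, since P maps U-coordinates to S-coordinates.
Expressing u1 in S: u1 = -2g1 - g2 + 0·g3 + 0·g4, so column 1 of P is [-2, -1, 0, 0].
Doing the same for each uj gives P = [[-2, -1, -1, 2], [-1, 0, 2, -1], [0, 1, 1, 0], [0, 1, -1, -2]].

[[-2, -1, -1, 2], [-1, 0, 2, -1], [0, 1, 1, 0], [0, 1, -1, -2]]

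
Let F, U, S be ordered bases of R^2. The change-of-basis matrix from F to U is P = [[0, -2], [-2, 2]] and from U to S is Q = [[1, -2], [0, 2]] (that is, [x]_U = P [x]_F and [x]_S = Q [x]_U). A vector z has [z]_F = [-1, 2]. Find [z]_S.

[-16, 12]

Composing the changes, [z]_S = Q P [z]_F.
Q P = [[4, -6], [-4, 4]]; applying this to [-1, 2] gives [-16, 12].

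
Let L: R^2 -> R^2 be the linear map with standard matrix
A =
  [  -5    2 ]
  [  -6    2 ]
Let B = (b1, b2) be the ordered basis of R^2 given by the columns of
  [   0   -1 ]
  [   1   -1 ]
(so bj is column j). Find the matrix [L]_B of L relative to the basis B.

The j-th column of [L]_B is [L(bj)]_B.
L(b1) = A b1 = <2, 2> = 0·b1 - 2b2, so column 1 is <0, -2>.
Repeating for b2 and assembling the columns gives [[0, 1], [-2, -3]].

[[0, 1], [-2, -3]]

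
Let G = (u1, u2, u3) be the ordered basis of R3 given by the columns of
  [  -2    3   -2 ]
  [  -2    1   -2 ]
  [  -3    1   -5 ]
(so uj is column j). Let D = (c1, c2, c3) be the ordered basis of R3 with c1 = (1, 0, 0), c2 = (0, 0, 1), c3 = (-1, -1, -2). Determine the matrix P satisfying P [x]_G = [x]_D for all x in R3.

[[0, 2, 0], [1, -1, -1], [2, -1, 2]]

Take x = uj: its G-coordinates are the j-th standard unit vector, so P e_j — column j of P — equals [uj]_D.
u1 = 0·c1 + c2 + 2c3, giving column 1 = (0, 1, 2); repeating for each j gives P = [[0, 2, 0], [1, -1, -1], [2, -1, 2]].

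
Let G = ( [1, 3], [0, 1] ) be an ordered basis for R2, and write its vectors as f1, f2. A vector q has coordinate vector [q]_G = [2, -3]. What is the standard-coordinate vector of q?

q = M [q]_G, where M has columns f1, f2.
Carrying out the matrix-vector product, q = [2, 3].

[2, 3]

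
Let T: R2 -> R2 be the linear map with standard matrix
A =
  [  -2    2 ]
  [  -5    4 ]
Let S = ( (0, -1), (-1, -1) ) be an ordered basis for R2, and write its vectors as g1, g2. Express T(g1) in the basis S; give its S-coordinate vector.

(2, 2)

Compute T(g1) = A g1 = (-2, -4) in standard coordinates.
Then write this in S-coordinates: solve for y in y_1 g1 + y_2 g2 = (-2, -4).
This gives y = (2, 2), which is column 1 of [T]_S.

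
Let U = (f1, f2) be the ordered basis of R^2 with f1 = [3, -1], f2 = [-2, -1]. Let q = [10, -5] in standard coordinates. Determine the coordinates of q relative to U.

We seek scalars with c_1 f1 + c_2 f2 = q; equivalently solve M c = q where the columns of M are f1, f2.
System: 3c_1 - 2c_2 = 10, -c_1 - c_2 = -5; solving gives c_1 = 4, c_2 = 1.
Check: 4f1 + f2 = [10, -5].

[4, 1]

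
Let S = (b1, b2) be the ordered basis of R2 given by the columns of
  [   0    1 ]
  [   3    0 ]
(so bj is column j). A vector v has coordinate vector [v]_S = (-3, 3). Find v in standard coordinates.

(3, -9)

By definition v = -3b1 + 3b2.
Summing componentwise gives (3, -9).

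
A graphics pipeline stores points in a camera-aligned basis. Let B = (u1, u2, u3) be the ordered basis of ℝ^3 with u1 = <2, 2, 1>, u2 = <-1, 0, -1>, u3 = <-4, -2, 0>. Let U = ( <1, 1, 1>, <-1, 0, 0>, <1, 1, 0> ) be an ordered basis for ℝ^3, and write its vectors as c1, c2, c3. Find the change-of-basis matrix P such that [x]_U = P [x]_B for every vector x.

[[1, -1, 0], [0, 1, 2], [1, 1, -2]]

Let M have columns uj and N have columns cj. Then for every x, N [x]_U = x = M [x]_B, so P = N^(-1) M.
Since det N = -1, N^(-1) has integer entries; multiplying gives P = [[1, -1, 0], [0, 1, 2], [1, 1, -2]].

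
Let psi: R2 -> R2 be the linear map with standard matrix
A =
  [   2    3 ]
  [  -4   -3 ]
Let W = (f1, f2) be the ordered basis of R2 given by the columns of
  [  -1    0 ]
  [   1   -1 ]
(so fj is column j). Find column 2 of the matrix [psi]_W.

[3, 0]

Compute psi(f2) = A f2 = [-3, 3] in standard coordinates.
Then write this in W-coordinates: solve for y in y_1 f1 + y_2 f2 = [-3, 3].
This gives y = [3, 0], which is column 2 of [psi]_W.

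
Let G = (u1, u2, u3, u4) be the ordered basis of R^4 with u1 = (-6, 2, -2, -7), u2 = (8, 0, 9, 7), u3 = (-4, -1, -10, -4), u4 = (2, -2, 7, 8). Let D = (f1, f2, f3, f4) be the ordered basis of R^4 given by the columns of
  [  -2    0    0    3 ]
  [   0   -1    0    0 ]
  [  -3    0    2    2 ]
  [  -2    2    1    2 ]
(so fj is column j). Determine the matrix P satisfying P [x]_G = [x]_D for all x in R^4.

[[0, -1, 2, -1], [-2, 0, 1, 2], [1, 1, -2, 2], [-2, 2, 0, 0]]

Let M have columns uj and N have columns fj. Then for every x, N [x]_D = x = M [x]_G, so P = N^(-1) M.
Since det N = 1, N^(-1) has integer entries; multiplying gives P = [[0, -1, 2, -1], [-2, 0, 1, 2], [1, 1, -2, 2], [-2, 2, 0, 0]].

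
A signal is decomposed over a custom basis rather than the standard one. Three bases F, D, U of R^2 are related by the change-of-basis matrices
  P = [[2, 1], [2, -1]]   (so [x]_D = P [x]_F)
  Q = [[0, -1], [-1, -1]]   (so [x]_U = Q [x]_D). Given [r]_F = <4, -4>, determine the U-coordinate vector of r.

Composing the changes, [r]_U = Q P [r]_F.
Q P = [[-2, 1], [-4, 0]]; applying this to <4, -4> gives <-12, -16>.

<-12, -16>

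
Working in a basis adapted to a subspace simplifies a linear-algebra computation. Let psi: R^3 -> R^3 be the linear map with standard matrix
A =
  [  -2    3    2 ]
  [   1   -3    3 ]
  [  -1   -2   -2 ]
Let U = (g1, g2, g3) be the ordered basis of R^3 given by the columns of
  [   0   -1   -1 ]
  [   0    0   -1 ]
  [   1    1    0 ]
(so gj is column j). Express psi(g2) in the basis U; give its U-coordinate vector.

[1, -2, -2]

Column 2 of [psi]_U is the U-coordinate vector of psi(g2).
In standard coordinates psi(g2) = A g2 = [4, 2, -1].
Converting to U: [4, 2, -1] = g1 - 2g2 - 2g3, so the coordinate vector is [1, -2, -2].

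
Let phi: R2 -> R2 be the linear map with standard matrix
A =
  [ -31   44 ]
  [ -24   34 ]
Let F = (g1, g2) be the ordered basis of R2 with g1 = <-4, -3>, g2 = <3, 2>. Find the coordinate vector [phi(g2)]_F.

<2, 1>

Compute phi(g2) = A g2 = <-5, -4> in standard coordinates.
Then write this in F-coordinates: solve for y in y_1 g1 + y_2 g2 = <-5, -4>.
This gives y = <2, 1>, which is column 2 of [phi]_F.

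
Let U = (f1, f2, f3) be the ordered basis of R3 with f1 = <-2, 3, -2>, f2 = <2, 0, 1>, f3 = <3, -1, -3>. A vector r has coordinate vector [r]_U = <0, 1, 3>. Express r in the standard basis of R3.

The coordinates say r = 0·f1 + f2 + 3f3; adding the scaled basis vectors gives <11, -3, -8>.

<11, -3, -8>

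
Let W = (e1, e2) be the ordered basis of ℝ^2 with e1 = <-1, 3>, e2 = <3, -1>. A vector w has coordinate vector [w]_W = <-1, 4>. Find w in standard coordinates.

<13, -7>

By definition w = -e1 + 4e2.
Summing componentwise gives <13, -7>.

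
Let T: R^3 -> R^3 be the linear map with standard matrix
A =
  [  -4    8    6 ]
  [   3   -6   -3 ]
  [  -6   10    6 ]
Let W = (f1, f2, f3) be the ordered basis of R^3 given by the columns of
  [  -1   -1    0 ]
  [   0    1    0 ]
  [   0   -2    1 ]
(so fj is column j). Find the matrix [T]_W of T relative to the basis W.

The j-th column of [T]_W is [T(fj)]_W.
T(f1) = A f1 = (4, -3, 6) = -f1 - 3f2 + 0·f3, so column 1 is (-1, -3, 0).
Repeating for f2, f3 and assembling the columns gives [[-1, 3, -3], [-3, -3, -3], [0, -2, 0]].

[[-1, 3, -3], [-3, -3, -3], [0, -2, 0]]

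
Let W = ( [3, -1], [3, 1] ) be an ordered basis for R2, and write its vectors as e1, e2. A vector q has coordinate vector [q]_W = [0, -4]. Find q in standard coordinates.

[-12, -4]

q = M [q]_W, where M has columns e1, e2.
Carrying out the matrix-vector product, q = [-12, -4].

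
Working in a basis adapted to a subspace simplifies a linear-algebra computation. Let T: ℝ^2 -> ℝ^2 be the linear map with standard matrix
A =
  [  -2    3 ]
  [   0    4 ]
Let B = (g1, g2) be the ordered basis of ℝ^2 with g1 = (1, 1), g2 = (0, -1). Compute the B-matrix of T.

[[1, -3], [-3, 1]]

Let P have columns g1, g2. Then [T]_B = P^(-1) A P.
Here det P = -1, so P^(-1) is integer; computing A P first and then P^(-1)(A P) gives [[1, -3], [-3, 1]].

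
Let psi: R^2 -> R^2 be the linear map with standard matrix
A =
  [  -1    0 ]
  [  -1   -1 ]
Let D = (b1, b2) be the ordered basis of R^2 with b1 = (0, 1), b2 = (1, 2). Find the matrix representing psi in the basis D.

With P the matrix whose columns are b1, b2, [psi]_D = P^(-1) A P.
Column by column: psi(b1) = A b1 = (0, -1); its D-coordinates (-1, 0) give column 1.
Continuing for each basis vector yields [psi]_D = [[-1, -1], [0, -1]].

[[-1, -1], [0, -1]]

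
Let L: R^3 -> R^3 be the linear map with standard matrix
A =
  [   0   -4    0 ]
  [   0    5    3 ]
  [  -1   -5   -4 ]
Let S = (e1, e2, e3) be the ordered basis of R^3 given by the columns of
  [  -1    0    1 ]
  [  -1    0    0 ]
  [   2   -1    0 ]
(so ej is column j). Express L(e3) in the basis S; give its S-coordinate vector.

<0, 1, 0>

Column 3 of [L]_S is the S-coordinate vector of L(e3).
In standard coordinates L(e3) = A e3 = <0, 0, -1>.
Converting to S: <0, 0, -1> = 0·e1 + e2 + 0·e3, so the coordinate vector is <0, 1, 0>.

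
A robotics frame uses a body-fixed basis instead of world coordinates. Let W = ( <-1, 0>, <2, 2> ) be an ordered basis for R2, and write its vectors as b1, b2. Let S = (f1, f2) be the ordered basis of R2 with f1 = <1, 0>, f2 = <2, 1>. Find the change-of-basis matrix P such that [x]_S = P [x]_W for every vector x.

Take x = bj: its W-coordinates are the j-th standard unit vector, so P e_j — column j of P — equals [bj]_S.
b1 = -f1 + 0·f2, giving column 1 = <-1, 0>; repeating for each j gives P = [[-1, -2], [0, 2]].

[[-1, -2], [0, 2]]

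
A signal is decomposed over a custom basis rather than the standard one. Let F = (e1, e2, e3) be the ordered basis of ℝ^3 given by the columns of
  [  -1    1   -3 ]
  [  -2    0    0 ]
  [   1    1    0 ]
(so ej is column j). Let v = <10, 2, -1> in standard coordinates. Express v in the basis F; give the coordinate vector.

We seek scalars with c_1 e1 + ... + c_3 e3 = v; equivalently solve M c = v where the columns of M are e1, ..., e3.
Solving this 3x3 system gives c = (-1, 0, -3).
Check: -e1 + 0·e2 - 3e3 = <10, 2, -1>.

<-1, 0, -3>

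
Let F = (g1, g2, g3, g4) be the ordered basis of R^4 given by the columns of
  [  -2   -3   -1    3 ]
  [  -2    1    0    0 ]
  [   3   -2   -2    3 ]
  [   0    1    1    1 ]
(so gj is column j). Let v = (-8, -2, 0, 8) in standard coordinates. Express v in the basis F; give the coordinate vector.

(2, 2, 4, 2)

We seek scalars with c_1 g1 + ... + c_4 g4 = v; equivalently solve M c = v where the columns of M are g1, ..., g4.
Gaussian elimination on [M | v] yields c = (2, 2, 4, 2).
Check: 2g1 + 2g2 + 4g3 + 2g4 = (-8, -2, 0, 8).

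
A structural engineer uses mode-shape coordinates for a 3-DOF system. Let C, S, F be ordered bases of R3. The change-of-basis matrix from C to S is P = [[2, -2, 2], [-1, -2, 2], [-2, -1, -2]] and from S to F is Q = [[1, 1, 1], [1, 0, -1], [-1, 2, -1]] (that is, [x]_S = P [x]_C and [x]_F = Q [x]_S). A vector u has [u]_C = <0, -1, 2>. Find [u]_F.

Apply P to get S-coordinates <6, 6, -3>, then Q to get F-coordinates.
The result is [u]_F = <9, 9, 9>.

<9, 9, 9>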